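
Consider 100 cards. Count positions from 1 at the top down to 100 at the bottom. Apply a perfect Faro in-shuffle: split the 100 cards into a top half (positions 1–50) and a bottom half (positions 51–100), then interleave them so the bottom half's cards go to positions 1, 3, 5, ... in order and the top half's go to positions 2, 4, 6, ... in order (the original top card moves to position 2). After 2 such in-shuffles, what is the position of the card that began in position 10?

Track the card's position through each in-shuffle:
10 → 20 → 40

40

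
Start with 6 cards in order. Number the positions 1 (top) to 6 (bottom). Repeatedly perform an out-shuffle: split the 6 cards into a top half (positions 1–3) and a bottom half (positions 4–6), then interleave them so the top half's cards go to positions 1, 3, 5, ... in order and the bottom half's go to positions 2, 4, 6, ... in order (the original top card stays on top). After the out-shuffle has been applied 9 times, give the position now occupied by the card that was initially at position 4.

2

Track the card's position through each out-shuffle:
4 → 2 → 3 → 5 → 4 → 2 → 3 → 5 → 4 → 2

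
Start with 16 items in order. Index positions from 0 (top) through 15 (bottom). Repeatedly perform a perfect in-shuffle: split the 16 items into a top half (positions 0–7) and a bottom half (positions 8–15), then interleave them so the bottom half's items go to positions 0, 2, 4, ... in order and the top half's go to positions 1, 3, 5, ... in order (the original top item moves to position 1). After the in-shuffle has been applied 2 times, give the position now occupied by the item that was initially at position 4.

Track the item's position through each in-shuffle:
4 → 9 → 2

2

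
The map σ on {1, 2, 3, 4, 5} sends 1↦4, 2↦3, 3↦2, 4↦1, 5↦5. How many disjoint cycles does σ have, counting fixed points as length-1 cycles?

Cycle decomposition: (1 4) (2 3) (5).
3 cycles.

3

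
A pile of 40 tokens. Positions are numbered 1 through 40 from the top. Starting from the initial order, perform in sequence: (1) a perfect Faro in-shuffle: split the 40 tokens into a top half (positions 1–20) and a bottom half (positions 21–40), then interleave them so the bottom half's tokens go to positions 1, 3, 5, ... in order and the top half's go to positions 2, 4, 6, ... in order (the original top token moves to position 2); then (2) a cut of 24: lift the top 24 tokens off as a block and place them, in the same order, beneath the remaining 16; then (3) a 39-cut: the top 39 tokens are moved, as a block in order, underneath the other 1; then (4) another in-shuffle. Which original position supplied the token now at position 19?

27

Undo the operations in reverse order, starting from position 19:
  undo op 4 (in-shuffle, from bottom half): 19 ← 30
  undo op 3 (cut 39): 30 ← 29
  undo op 2 (cut 24): 29 ← 13
  undo op 1 (in-shuffle, from bottom half): 13 ← 27
So the token at position 19 came from original position 27.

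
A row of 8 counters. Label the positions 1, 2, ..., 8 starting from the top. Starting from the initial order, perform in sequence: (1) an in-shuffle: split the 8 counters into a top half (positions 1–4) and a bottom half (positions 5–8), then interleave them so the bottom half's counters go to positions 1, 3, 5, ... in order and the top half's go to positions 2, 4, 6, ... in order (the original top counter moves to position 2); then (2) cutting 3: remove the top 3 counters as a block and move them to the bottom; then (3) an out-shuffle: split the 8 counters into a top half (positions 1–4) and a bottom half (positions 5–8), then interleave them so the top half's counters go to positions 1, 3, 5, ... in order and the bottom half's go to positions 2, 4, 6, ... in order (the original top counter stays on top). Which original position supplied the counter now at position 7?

8

Undo the operations in reverse order, starting from position 7:
  undo op 3 (out-shuffle, from top half): 7 ← 4
  undo op 2 (cut 3): 4 ← 7
  undo op 1 (in-shuffle, from bottom half): 7 ← 8
So the counter at position 7 came from original position 8.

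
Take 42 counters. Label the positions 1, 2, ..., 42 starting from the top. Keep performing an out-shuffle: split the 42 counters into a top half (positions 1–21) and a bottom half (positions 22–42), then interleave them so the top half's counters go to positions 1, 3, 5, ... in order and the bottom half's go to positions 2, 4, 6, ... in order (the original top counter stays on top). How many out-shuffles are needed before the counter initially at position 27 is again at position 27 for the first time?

Follow position 27 under repeated out-shuffles:
27 → 12 → 23 → 4 → 7 → 13 → 25 → 8 → 15 → 29 → 16 → 31 → 20 → 39 → 36 → 30 → 18 → 35 → 28 → 14 → 27
It first returns after 20 out-shuffles.

20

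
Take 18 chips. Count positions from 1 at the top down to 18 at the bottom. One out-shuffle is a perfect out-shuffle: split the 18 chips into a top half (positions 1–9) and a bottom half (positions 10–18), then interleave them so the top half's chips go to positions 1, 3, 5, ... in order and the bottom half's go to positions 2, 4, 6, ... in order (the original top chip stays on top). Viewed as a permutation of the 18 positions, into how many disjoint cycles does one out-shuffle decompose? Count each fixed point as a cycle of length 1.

4

Trace each unvisited position around until it returns:
(1) (2 3 5 9 17 16 14 10) (4 7 13 8 15 12 6 11) (18)
4 cycles in total.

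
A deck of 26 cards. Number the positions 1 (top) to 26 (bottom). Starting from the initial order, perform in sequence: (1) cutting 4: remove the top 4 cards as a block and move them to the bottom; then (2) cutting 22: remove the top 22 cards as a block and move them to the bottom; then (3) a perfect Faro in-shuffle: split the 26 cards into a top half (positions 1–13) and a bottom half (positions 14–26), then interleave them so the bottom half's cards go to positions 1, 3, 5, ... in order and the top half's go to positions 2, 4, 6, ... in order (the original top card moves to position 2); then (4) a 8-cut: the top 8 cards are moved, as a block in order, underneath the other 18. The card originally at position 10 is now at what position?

12

Track the card from position 10 forward through each operation:
  after op 1 (cut 4): 10 → 6
  after op 2 (cut 22): 6 → 10
  after op 3 (in-shuffle): 10 → 20
  after op 4 (cut 8): 20 → 12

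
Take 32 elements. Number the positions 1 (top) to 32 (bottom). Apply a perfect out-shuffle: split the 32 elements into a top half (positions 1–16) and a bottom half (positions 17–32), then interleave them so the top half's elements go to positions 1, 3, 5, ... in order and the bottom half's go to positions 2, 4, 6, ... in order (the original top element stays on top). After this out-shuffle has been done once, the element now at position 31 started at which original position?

Work backwards from position 31, undoing one out-shuffle at a time:
31 ← 16
So the element now at position 31 started at position 16.

16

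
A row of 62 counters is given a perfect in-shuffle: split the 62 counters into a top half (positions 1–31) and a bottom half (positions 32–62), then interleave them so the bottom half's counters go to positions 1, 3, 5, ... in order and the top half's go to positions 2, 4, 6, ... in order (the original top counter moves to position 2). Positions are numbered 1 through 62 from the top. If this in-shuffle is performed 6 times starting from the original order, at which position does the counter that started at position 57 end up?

57

Track the counter's position through each in-shuffle:
57 → 51 → 39 → 15 → 30 → 60 → 57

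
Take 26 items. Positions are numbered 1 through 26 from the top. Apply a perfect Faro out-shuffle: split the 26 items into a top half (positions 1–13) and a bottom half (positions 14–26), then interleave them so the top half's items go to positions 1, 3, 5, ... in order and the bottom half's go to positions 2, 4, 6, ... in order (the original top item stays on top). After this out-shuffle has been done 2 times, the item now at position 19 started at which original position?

18

Work backwards from position 19, undoing one out-shuffle at a time:
19 ← 10 ← 18
So the item now at position 19 started at position 18.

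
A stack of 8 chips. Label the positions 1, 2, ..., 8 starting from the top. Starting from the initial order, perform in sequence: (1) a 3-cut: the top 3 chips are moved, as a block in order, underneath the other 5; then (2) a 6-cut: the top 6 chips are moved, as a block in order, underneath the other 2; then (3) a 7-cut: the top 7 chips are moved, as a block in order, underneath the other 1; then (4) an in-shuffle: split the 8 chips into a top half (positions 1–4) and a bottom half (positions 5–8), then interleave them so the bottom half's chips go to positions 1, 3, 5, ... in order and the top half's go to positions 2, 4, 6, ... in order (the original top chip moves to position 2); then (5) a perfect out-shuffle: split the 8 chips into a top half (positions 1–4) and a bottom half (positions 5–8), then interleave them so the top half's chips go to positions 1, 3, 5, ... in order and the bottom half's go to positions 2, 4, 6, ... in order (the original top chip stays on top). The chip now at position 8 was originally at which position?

4

Undo the operations in reverse order, starting from position 8:
  undo op 5 (out-shuffle, from bottom half): 8 ← 8
  undo op 4 (in-shuffle, from top half): 8 ← 4
  undo op 3 (cut 7): 4 ← 3
  undo op 2 (cut 6): 3 ← 1
  undo op 1 (cut 3): 1 ← 4
So the chip at position 8 came from original position 4.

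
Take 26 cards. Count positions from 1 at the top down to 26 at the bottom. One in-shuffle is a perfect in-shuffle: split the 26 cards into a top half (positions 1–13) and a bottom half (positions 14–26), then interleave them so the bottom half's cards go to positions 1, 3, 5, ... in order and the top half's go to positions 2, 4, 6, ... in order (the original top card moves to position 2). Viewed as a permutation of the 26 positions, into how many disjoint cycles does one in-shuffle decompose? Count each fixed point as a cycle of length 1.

3

Trace each unvisited position around until it returns:
(1 2 4 8 16 5 ... len 18) (3 6 12 24 21 15) (9 18)
3 cycles in total.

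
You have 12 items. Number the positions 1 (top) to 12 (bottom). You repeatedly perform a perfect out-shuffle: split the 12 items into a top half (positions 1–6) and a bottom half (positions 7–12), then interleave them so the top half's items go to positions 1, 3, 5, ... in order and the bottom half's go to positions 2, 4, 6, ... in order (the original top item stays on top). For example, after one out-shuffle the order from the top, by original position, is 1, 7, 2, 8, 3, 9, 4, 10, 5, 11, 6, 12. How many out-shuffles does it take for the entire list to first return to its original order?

The out-shuffle permutes the 12 positions with cycle lengths [1, 1, 10].
Every item is home exactly when every cycle has completed a whole number of laps, i.e. after lcm(1, 10) = 10 out-shuffles.

10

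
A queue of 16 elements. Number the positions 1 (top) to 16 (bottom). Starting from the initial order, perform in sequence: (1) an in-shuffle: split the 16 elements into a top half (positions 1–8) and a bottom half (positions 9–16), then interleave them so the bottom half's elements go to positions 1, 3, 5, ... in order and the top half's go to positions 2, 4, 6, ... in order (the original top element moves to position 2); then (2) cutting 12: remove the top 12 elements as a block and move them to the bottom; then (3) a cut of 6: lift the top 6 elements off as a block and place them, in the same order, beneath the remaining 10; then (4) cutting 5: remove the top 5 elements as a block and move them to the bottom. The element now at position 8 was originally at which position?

16

Undo the operations in reverse order, starting from position 8:
  undo op 4 (cut 5): 8 ← 13
  undo op 3 (cut 6): 13 ← 3
  undo op 2 (cut 12): 3 ← 15
  undo op 1 (in-shuffle, from bottom half): 15 ← 16
So the element at position 8 came from original position 16.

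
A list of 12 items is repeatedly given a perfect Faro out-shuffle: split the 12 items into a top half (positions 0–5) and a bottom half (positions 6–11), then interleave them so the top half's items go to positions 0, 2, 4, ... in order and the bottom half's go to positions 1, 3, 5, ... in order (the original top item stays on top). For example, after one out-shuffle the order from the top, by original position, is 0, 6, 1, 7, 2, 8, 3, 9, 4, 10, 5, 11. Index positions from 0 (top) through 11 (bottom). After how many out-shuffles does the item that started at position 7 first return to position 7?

10

Follow position 7 under repeated out-shuffles:
7 → 3 → 6 → 1 → 2 → 4 → 8 → 5 → 10 → 9 → 7
It first returns after 10 out-shuffles.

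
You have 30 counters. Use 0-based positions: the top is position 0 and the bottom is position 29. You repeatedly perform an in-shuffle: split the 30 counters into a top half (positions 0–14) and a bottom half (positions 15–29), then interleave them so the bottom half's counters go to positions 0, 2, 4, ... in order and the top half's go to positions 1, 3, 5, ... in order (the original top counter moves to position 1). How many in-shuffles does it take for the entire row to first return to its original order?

5

The in-shuffle permutes the 30 positions with cycle lengths [5, 5, 5, 5, 5, 5].
Every counter is home exactly when every cycle has completed a whole number of laps, i.e. after lcm(5) = 5 in-shuffles.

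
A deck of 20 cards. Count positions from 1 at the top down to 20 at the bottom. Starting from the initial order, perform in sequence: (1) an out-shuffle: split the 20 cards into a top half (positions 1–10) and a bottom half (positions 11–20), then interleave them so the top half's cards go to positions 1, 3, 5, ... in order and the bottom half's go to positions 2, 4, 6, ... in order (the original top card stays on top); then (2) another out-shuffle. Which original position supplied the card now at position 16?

Undo the operations in reverse order, starting from position 16:
  undo op 2 (out-shuffle, from bottom half): 16 ← 18
  undo op 1 (out-shuffle, from bottom half): 18 ← 19
So the card at position 16 came from original position 19.

19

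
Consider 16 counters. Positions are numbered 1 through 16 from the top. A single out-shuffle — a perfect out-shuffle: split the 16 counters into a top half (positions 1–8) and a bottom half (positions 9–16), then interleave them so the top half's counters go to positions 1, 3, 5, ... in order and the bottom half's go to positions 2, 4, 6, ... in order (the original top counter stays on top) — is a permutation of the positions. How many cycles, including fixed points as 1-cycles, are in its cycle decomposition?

Trace each unvisited position around until it returns:
(1) (2 3 5 9) (4 7 13 10) (6 11) (8 15 14 12) (16)
6 cycles in total.

6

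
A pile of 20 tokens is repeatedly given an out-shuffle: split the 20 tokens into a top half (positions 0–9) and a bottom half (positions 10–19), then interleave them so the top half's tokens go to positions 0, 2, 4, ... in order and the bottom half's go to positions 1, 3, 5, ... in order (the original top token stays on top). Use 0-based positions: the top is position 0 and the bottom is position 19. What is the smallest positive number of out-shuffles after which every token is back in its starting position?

The out-shuffle permutes the 20 positions with cycle lengths [1, 1, 18].
Every token is home exactly when every cycle has completed a whole number of laps, i.e. after lcm(1, 18) = 18 out-shuffles.

18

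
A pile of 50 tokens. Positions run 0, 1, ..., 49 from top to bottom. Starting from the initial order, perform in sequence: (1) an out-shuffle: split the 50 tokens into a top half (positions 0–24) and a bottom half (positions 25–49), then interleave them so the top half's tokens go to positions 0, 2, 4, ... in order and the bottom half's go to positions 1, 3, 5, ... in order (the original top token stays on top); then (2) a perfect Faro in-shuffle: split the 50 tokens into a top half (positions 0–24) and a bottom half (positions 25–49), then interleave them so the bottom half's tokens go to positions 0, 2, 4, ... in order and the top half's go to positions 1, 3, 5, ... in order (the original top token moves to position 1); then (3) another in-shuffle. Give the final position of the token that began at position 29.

Track the token from position 29 forward through each operation:
  after op 1 (out-shuffle): 29 → 9
  after op 2 (in-shuffle): 9 → 19
  after op 3 (in-shuffle): 19 → 39

39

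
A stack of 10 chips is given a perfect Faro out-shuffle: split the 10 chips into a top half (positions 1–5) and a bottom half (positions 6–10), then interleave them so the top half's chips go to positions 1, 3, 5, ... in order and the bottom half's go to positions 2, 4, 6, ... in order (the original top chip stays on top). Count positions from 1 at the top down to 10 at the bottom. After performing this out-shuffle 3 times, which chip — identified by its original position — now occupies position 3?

8

Work backwards from position 3, undoing one out-shuffle at a time:
3 ← 2 ← 6 ← 8
So the chip now at position 3 started at position 8.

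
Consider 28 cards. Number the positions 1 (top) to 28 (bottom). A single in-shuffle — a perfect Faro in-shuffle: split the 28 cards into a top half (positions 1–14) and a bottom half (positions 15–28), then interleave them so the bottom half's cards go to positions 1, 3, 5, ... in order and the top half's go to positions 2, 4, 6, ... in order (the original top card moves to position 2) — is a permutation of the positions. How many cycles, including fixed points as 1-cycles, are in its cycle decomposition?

Trace each unvisited position around until it returns:
(1 2 4 8 16 3 ... len 28)
1 cycle in total.

1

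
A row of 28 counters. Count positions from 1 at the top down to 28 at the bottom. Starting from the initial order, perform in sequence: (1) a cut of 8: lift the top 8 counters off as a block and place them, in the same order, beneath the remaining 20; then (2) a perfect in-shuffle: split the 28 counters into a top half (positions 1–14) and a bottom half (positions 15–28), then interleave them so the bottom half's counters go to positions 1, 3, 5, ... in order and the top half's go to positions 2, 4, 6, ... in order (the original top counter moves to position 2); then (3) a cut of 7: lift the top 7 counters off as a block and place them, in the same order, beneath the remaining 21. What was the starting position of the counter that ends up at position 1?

Undo the operations in reverse order, starting from position 1:
  undo op 3 (cut 7): 1 ← 8
  undo op 2 (in-shuffle, from top half): 8 ← 4
  undo op 1 (cut 8): 4 ← 12
So the counter at position 1 came from original position 12.

12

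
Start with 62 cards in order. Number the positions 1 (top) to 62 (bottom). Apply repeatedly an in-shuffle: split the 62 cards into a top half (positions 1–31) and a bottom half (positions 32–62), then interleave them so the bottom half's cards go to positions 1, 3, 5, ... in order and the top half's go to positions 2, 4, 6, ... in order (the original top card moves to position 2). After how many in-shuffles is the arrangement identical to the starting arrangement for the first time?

The in-shuffle permutes the 62 positions with cycle lengths [2, 3, 3, 6, 6, 6, 6, 6, 6, 6, 6, 6].
Every card is home exactly when every cycle has completed a whole number of laps, i.e. after lcm(2, 3, 6) = 6 in-shuffles.

6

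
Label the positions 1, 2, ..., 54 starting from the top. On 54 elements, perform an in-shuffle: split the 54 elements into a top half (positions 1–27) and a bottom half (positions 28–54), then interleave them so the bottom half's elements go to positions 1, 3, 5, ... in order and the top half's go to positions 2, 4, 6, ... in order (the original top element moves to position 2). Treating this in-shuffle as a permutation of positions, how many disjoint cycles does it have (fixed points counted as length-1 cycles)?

4

Trace each unvisited position around until it returns:
(1 2 4 8 16 32 ... len 20) (3 6 12 24 48 41 ... len 20) (5 10 20 40 25 50 45 35 15 30) (11 22 44 33)
4 cycles in total.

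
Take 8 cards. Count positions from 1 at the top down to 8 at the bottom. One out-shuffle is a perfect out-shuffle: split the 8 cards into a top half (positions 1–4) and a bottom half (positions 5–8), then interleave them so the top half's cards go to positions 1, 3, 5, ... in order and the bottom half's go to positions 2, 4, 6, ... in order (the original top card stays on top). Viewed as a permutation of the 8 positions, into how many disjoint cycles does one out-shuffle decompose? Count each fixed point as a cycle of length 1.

Trace each unvisited position around until it returns:
(1) (2 3 5) (4 7 6) (8)
4 cycles in total.

4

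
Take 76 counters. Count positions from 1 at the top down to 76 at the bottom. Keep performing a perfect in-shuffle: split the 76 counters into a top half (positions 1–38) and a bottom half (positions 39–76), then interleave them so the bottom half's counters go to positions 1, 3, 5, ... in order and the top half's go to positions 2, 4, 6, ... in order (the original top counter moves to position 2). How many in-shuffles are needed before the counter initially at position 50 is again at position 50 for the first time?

Follow position 50 under repeated in-shuffles:
50 → 23 → 46 → 15 → 30 → 60 → 43 → 9 → ... → 50 (length 30)
It first returns after 30 in-shuffles.

30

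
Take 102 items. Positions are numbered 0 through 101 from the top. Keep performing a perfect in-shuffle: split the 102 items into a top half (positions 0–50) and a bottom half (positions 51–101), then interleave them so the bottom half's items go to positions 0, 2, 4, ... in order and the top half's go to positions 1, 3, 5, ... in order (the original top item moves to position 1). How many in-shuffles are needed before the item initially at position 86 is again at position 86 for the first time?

Follow position 86 under repeated in-shuffles:
86 → 70 → 38 → 77 → 52 → 2 → 5 → 11 → ... → 86 (length 51)
It first returns after 51 in-shuffles.

51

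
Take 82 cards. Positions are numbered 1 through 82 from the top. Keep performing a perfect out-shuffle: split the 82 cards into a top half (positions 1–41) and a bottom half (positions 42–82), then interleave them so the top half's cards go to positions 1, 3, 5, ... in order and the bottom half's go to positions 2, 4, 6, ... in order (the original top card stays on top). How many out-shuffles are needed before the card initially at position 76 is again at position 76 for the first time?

18

Follow position 76 under repeated out-shuffles:
76 → 70 → 58 → 34 → 67 → 52 → 22 → 43 → 4 → 7 → 13 → 25 → 49 → 16 → 31 → 61 → 40 → 79 → 76
It first returns after 18 out-shuffles.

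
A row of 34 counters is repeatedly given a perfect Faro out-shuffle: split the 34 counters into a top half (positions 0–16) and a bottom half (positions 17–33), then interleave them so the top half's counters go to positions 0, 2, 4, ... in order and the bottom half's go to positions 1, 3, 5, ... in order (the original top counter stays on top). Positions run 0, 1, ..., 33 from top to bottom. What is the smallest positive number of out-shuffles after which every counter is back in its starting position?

The out-shuffle permutes the 34 positions with cycle lengths [1, 1, 2, 10, 10, 10].
Every counter is home exactly when every cycle has completed a whole number of laps, i.e. after lcm(1, 2, 10) = 10 out-shuffles.

10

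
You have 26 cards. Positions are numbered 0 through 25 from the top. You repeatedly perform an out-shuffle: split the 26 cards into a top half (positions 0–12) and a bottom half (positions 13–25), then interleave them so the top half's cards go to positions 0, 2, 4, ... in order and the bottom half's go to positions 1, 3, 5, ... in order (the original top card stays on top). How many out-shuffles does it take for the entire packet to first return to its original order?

20

The out-shuffle permutes the 26 positions with cycle lengths [1, 1, 4, 20].
Every card is home exactly when every cycle has completed a whole number of laps, i.e. after lcm(1, 4, 20) = 20 out-shuffles.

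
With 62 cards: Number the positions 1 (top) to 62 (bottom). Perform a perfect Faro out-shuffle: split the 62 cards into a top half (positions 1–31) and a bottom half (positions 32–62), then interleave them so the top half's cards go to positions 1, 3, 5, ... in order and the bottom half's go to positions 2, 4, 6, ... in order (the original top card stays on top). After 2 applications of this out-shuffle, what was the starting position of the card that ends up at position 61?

Work backwards from position 61, undoing one out-shuffle at a time:
61 ← 31 ← 16
So the card now at position 61 started at position 16.

16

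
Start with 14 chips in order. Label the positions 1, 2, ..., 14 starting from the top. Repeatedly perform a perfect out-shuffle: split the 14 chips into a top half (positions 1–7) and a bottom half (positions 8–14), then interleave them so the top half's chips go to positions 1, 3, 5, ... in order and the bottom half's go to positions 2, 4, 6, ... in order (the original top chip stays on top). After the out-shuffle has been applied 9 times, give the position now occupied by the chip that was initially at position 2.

Track the chip's position through each out-shuffle:
2 → 3 → 5 → 9 → 4 → 7 → 13 → 12 → 10 → 6

6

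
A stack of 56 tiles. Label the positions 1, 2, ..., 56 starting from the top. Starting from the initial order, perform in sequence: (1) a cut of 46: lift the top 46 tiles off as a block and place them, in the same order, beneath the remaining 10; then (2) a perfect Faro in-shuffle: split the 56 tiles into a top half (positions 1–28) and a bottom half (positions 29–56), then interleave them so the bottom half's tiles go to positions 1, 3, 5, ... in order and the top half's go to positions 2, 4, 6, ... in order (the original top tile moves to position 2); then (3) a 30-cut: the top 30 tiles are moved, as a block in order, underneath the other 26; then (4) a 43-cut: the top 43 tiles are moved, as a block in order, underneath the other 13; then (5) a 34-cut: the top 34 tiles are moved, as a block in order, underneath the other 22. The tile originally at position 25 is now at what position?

18

Track the tile from position 25 forward through each operation:
  after op 1 (cut 46): 25 → 35
  after op 2 (in-shuffle): 35 → 13
  after op 3 (cut 30): 13 → 39
  after op 4 (cut 43): 39 → 52
  after op 5 (cut 34): 52 → 18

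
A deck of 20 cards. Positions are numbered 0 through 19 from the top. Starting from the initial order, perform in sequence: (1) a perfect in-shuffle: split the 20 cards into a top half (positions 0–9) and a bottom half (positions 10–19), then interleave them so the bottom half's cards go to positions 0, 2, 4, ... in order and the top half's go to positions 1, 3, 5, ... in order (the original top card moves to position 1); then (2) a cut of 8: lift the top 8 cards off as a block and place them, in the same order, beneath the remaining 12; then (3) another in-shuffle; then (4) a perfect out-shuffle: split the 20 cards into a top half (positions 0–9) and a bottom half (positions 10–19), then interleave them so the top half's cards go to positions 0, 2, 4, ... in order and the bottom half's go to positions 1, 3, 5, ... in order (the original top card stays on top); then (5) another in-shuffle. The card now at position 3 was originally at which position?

Undo the operations in reverse order, starting from position 3:
  undo op 5 (in-shuffle, from top half): 3 ← 1
  undo op 4 (out-shuffle, from bottom half): 1 ← 10
  undo op 3 (in-shuffle, from bottom half): 10 ← 15
  undo op 2 (cut 8): 15 ← 3
  undo op 1 (in-shuffle, from top half): 3 ← 1
So the card at position 3 came from original position 1.

1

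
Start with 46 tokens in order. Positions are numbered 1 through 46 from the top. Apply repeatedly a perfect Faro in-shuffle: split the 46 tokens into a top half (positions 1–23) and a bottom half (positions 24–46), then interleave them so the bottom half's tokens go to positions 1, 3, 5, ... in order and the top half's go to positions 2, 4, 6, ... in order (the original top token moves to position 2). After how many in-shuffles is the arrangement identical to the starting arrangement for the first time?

23

The in-shuffle permutes the 46 positions with cycle lengths [23, 23].
Every token is home exactly when every cycle has completed a whole number of laps, i.e. after lcm(23) = 23 in-shuffles.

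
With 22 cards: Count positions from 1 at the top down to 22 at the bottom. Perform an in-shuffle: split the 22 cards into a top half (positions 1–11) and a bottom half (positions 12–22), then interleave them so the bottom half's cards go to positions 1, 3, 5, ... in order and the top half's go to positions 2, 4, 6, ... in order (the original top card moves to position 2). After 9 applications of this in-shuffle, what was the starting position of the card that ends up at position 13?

Work backwards from position 13, undoing one in-shuffle at a time:
13 ← 18 ← 9 ← 16 ← 8 ← 4 ← 2 ← 1 ← 12 ← 6
So the card now at position 13 started at position 6.

6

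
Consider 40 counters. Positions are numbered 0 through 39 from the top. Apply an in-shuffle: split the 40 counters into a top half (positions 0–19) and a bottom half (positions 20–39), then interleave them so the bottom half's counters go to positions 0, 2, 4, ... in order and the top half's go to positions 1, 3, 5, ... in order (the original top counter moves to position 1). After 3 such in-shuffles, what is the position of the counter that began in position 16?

Track the counter's position through each in-shuffle:
16 → 33 → 26 → 12

12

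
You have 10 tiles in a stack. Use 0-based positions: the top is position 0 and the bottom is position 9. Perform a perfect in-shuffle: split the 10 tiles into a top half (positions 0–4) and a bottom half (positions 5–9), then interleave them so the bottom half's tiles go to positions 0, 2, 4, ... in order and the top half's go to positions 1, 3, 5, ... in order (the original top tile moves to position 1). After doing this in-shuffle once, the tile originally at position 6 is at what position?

2

Track the tile's position through each in-shuffle:
6 → 2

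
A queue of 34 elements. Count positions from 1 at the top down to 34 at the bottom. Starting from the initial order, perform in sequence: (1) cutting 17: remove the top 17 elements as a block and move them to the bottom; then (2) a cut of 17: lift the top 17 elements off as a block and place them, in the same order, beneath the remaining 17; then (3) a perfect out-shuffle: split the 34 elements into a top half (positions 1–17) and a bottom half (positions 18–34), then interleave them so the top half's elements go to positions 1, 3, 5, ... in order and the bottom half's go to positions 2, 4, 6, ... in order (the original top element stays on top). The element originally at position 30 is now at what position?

Track the element from position 30 forward through each operation:
  after op 1 (cut 17): 30 → 13
  after op 2 (cut 17): 13 → 30
  after op 3 (out-shuffle): 30 → 26

26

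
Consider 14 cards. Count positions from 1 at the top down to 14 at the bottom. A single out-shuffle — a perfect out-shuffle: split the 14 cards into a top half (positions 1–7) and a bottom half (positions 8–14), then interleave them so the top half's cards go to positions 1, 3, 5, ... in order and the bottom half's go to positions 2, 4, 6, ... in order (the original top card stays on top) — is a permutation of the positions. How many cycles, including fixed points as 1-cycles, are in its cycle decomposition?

3

Trace each unvisited position around until it returns:
(1) (2 3 5 9 4 7 ... len 12) (14)
3 cycles in total.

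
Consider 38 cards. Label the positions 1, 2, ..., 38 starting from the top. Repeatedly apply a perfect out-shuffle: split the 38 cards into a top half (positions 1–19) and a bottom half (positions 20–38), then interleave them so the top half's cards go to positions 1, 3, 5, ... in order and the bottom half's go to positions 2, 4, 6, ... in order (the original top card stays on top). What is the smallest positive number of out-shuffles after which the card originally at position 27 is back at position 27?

Follow position 27 under repeated out-shuffles:
27 → 16 → 31 → 24 → 10 → 19 → 37 → 36 → ... → 27 (length 36)
It first returns after 36 out-shuffles.

36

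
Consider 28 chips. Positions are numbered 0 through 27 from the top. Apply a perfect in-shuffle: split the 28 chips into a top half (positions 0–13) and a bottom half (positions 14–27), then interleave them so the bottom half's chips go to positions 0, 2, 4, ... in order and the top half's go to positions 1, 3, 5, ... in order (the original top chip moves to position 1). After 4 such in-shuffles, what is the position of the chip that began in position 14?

Track the chip's position through each in-shuffle:
14 → 0 → 1 → 3 → 7

7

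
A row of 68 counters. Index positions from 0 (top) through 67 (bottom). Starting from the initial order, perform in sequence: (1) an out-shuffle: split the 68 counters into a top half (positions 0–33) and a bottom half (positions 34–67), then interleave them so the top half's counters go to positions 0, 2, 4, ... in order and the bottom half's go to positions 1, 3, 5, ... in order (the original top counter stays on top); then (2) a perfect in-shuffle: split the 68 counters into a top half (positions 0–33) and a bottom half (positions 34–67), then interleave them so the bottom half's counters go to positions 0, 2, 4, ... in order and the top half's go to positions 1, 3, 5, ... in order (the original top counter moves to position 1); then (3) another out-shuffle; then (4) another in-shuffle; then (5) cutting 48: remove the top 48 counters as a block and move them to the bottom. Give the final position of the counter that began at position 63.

19

Track the counter from position 63 forward through each operation:
  after op 1 (out-shuffle): 63 → 59
  after op 2 (in-shuffle): 59 → 50
  after op 3 (out-shuffle): 50 → 33
  after op 4 (in-shuffle): 33 → 67
  after op 5 (cut 48): 67 → 19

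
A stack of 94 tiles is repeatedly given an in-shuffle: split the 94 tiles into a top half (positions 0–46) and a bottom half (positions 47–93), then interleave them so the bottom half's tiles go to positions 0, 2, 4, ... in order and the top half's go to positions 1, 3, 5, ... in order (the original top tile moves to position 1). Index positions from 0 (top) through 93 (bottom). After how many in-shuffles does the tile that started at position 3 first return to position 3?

36

Follow position 3 under repeated in-shuffles:
3 → 7 → 15 → 31 → 63 → 32 → 65 → 36 → ... → 3 (length 36)
It first returns after 36 in-shuffles.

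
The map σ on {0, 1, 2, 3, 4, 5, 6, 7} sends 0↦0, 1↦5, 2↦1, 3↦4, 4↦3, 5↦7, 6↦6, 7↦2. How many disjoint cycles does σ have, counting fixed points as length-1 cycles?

4

Cycle decomposition: (0) (1 5 7 2) (3 4) (6).
4 cycles.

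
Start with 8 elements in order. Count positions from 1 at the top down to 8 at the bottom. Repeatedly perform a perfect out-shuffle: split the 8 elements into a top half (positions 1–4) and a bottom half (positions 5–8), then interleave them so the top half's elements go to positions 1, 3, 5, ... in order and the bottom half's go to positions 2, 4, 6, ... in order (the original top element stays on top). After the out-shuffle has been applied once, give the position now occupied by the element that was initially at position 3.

Track the element's position through each out-shuffle:
3 → 5

5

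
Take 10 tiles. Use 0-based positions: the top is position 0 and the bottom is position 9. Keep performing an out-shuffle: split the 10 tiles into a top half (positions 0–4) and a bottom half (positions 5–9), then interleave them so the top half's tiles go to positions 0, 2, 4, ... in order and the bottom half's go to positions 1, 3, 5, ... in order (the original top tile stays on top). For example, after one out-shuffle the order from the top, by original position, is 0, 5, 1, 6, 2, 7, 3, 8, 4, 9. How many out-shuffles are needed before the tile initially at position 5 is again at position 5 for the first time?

Follow position 5 under repeated out-shuffles:
5 → 1 → 2 → 4 → 8 → 7 → 5
It first returns after 6 out-shuffles.

6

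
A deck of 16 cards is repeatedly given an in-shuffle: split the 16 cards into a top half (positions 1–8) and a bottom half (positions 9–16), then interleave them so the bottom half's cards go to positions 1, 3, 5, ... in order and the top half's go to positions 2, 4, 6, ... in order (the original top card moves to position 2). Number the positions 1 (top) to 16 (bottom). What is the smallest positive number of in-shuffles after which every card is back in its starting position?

The in-shuffle permutes the 16 positions with cycle lengths [8, 8].
Every card is home exactly when every cycle has completed a whole number of laps, i.e. after lcm(8) = 8 in-shuffles.

8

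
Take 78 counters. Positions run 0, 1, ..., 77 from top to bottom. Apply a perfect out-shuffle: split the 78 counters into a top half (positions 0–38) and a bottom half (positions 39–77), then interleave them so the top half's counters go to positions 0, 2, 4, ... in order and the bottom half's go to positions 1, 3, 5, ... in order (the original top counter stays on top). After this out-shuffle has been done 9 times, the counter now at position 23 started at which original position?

Work backwards from position 23, undoing one out-shuffle at a time:
23 ← 50 ← 25 ← 51 ← 64 ← 32 ← 16 ← 8 ← 4 ← 2
So the counter now at position 23 started at position 2.

2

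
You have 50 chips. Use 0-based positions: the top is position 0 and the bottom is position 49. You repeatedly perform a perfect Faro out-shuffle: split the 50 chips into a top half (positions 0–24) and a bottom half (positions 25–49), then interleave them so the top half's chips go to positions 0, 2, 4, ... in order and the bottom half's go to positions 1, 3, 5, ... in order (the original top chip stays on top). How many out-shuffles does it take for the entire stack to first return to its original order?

21

The out-shuffle permutes the 50 positions with cycle lengths [1, 1, 3, 3, 21, 21].
Every chip is home exactly when every cycle has completed a whole number of laps, i.e. after lcm(1, 3, 21) = 21 out-shuffles.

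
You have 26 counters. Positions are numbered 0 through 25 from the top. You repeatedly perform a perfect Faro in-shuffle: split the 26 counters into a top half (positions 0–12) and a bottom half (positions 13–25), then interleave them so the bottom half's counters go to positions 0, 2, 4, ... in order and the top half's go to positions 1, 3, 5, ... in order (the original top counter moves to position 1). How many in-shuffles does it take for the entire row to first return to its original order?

18

The in-shuffle permutes the 26 positions with cycle lengths [2, 6, 18].
Every counter is home exactly when every cycle has completed a whole number of laps, i.e. after lcm(2, 6, 18) = 18 in-shuffles.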